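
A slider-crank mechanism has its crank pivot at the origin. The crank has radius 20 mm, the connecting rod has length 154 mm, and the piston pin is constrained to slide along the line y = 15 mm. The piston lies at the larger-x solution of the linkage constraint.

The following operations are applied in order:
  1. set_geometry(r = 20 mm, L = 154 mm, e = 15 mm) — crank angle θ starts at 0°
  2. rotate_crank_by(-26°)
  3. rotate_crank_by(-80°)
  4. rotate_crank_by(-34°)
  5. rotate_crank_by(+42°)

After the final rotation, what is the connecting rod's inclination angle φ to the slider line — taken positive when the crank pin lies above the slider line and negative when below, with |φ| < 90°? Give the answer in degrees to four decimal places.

-13.0622

set_geometry: r = 20 mm, L = 154 mm, e = 15 mm; θ ← 0°
rotate_crank_by(-26°): θ ← 0° -26° = -26°
rotate_crank_by(-80°): θ ← -26° -80° = -106°
rotate_crank_by(-34°): θ ← -106° -34° = -140°
rotate_crank_by(+42°): θ ← -140° +42° = -98°
crank pin P = (r cos θ, r sin θ) = (-2.783462, -19.805361)
h = r sin θ − e = -19.805361 − 15 = -34.805361
sin φ = h / L = -34.805361 / 154 = -0.22600884
φ = arcsin(-0.22600884) = -13.062209°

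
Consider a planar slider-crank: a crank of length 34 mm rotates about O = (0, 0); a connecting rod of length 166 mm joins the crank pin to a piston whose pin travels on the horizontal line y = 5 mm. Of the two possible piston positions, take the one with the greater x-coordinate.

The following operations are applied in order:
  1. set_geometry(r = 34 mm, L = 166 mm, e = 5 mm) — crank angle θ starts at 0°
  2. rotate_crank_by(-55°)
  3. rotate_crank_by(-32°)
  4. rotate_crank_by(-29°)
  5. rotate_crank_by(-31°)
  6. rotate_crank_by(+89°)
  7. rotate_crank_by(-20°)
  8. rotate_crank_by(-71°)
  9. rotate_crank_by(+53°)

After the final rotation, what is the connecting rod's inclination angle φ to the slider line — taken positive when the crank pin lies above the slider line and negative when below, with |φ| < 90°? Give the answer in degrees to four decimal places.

-13.5219

set_geometry: r = 34 mm, L = 166 mm, e = 5 mm; θ ← 0°
rotate_crank_by(-55°): θ ← 0° -55° = -55°
rotate_crank_by(-32°): θ ← -55° -32° = -87°
rotate_crank_by(-29°): θ ← -87° -29° = -116°
rotate_crank_by(-31°): θ ← -116° -31° = -147°
rotate_crank_by(+89°): θ ← -147° +89° = -58°
rotate_crank_by(-20°): θ ← -58° -20° = -78°
rotate_crank_by(-71°): θ ← -78° -71° = -149°
rotate_crank_by(+53°): θ ← -149° +53° = -96°
crank pin P = (r cos θ, r sin θ) = (-3.553968, -33.813744)
h = r sin θ − e = -33.813744 − 5 = -38.813744
sin φ = h / L = -38.813744 / 166 = -0.23381774
φ = arcsin(-0.23381774) = -13.521943°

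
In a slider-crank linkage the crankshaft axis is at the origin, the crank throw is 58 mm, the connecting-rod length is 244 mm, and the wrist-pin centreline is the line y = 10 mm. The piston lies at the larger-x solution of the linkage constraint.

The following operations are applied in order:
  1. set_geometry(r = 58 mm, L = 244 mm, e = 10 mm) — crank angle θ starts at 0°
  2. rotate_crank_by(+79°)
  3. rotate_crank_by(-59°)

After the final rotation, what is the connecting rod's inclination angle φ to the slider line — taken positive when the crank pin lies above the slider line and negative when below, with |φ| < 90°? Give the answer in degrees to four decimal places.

2.3106

set_geometry: r = 58 mm, L = 244 mm, e = 10 mm; θ ← 0°
rotate_crank_by(+79°): θ ← 0° +79° = 79°
rotate_crank_by(-59°): θ ← 79° -59° = 20°
crank pin P = (r cos θ, r sin θ) = (54.502172, 19.837168)
h = r sin θ − e = 19.837168 − 10 = 9.837168
sin φ = h / L = 9.837168 / 244 = 0.04031626
φ = arcsin(0.04031626) = 2.310578°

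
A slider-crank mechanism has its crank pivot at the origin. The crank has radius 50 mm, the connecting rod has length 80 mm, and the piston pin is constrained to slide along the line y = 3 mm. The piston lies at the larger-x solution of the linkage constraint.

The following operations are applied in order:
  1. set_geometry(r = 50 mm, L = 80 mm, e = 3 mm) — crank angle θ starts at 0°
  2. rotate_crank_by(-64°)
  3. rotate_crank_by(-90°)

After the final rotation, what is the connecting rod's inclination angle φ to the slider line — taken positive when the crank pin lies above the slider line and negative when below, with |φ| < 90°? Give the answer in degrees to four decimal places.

set_geometry: r = 50 mm, L = 80 mm, e = 3 mm; θ ← 0°
rotate_crank_by(-64°): θ ← 0° -64° = -64°
rotate_crank_by(-90°): θ ← -64° -90° = -154°
crank pin P = (r cos θ, r sin θ) = (-44.939702, -21.918557)
h = r sin θ − e = -21.918557 − 3 = -24.918557
sin φ = h / L = -24.918557 / 80 = -0.31148197
φ = arcsin(-0.31148197) = -18.148563°

-18.1486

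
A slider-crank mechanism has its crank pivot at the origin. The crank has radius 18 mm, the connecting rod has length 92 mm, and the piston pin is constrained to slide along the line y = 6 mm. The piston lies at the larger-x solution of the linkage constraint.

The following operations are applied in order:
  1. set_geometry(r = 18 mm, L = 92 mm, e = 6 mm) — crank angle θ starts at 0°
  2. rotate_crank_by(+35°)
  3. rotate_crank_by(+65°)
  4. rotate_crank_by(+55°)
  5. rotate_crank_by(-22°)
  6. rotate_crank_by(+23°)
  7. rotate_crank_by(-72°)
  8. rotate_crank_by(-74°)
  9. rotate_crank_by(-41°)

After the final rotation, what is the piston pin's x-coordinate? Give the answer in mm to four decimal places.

set_geometry: r = 18 mm, L = 92 mm, e = 6 mm; θ ← 0°
rotate_crank_by(+35°): θ ← 0° +35° = 35°
rotate_crank_by(+65°): θ ← 35° +65° = 100°
rotate_crank_by(+55°): θ ← 100° +55° = 155°
rotate_crank_by(-22°): θ ← 155° -22° = 133°
rotate_crank_by(+23°): θ ← 133° +23° = 156°
rotate_crank_by(-72°): θ ← 156° -72° = 84°
rotate_crank_by(-74°): θ ← 84° -74° = 10°
rotate_crank_by(-41°): θ ← 10° -41° = -31°
crank pin P = (r cos θ, r sin θ) = (15.429011, -9.270685)
h = r sin θ − e = -9.270685 − 6 = -15.270685
x = r cos θ + √(L² − h²) = 15.429011 + √(8464.0 − 233.1938) = 15.429011 + 90.723791 = 106.152802

106.1528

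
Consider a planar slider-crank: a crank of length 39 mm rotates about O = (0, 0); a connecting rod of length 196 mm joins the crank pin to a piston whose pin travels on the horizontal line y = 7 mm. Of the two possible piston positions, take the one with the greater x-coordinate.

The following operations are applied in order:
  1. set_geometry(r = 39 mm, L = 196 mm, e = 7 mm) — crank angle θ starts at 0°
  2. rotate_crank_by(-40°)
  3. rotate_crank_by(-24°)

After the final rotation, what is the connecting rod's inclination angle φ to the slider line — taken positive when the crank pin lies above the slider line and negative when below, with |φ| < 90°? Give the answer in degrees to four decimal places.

set_geometry: r = 39 mm, L = 196 mm, e = 7 mm; θ ← 0°
rotate_crank_by(-40°): θ ← 0° -40° = -40°
rotate_crank_by(-24°): θ ← -40° -24° = -64°
crank pin P = (r cos θ, r sin θ) = (17.096475, -35.052968)
h = r sin θ − e = -35.052968 − 7 = -42.052968
sin φ = h / L = -42.052968 / 196 = -0.21455596
φ = arcsin(-0.21455596) = -12.389478°

-12.3895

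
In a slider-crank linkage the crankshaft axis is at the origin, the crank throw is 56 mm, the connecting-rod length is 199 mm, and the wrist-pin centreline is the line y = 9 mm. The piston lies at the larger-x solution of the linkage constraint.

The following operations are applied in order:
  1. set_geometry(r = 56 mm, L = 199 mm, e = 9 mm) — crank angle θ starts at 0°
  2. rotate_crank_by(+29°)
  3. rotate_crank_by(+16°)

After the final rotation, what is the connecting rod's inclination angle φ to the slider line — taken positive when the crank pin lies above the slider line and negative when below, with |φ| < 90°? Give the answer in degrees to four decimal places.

set_geometry: r = 56 mm, L = 199 mm, e = 9 mm; θ ← 0°
rotate_crank_by(+29°): θ ← 0° +29° = 29°
rotate_crank_by(+16°): θ ← 29° +16° = 45°
crank pin P = (r cos θ, r sin θ) = (39.597980, 39.597980)
h = r sin θ − e = 39.597980 − 9 = 30.597980
sin φ = h / L = 30.597980 / 199 = 0.15375869
φ = arcsin(0.15375869) = 8.844812°

8.8448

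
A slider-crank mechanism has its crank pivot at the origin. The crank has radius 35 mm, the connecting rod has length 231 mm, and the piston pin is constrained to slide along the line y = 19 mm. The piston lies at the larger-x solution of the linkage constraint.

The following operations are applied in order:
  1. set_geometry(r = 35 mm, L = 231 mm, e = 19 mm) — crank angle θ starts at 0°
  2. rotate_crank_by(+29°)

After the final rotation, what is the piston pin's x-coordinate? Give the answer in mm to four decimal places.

set_geometry: r = 35 mm, L = 231 mm, e = 19 mm; θ ← 0°
rotate_crank_by(+29°): θ ← 0° +29° = 29°
crank pin P = (r cos θ, r sin θ) = (30.611690, 16.968337)
h = r sin θ − e = 16.968337 − 19 = -2.031663
x = r cos θ + √(L² − h²) = 30.611690 + √(53361.0 − 4.1277) = 30.611690 + 230.991066 = 261.602755

261.6028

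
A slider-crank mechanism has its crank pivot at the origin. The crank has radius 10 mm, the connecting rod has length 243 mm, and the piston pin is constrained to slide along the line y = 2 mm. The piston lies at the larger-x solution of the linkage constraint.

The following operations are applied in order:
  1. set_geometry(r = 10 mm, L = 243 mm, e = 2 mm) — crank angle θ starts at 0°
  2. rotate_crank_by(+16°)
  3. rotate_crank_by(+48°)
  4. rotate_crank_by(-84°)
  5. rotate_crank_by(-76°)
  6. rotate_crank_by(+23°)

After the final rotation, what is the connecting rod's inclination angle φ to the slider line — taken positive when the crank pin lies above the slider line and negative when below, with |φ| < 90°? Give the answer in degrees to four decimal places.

-2.7274

set_geometry: r = 10 mm, L = 243 mm, e = 2 mm; θ ← 0°
rotate_crank_by(+16°): θ ← 0° +16° = 16°
rotate_crank_by(+48°): θ ← 16° +48° = 64°
rotate_crank_by(-84°): θ ← 64° -84° = -20°
rotate_crank_by(-76°): θ ← -20° -76° = -96°
rotate_crank_by(+23°): θ ← -96° +23° = -73°
crank pin P = (r cos θ, r sin θ) = (2.923717, -9.563048)
h = r sin θ − e = -9.563048 − 2 = -11.563048
sin φ = h / L = -11.563048 / 243 = -0.04758456
φ = arcsin(-0.04758456) = -2.727424°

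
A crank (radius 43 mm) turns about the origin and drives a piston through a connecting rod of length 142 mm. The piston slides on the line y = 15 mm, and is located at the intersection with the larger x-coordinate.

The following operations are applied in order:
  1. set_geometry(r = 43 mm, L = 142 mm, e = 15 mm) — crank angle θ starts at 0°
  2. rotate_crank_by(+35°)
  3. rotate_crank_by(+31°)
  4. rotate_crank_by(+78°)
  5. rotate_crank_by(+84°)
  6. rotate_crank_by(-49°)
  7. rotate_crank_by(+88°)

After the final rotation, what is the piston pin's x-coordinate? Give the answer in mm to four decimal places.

set_geometry: r = 43 mm, L = 142 mm, e = 15 mm; θ ← 0°
rotate_crank_by(+35°): θ ← 0° +35° = 35°
rotate_crank_by(+31°): θ ← 35° +31° = 66°
rotate_crank_by(+78°): θ ← 66° +78° = 144°
rotate_crank_by(+84°): θ ← 144° +84° = 228°
rotate_crank_by(-49°): θ ← 228° -49° = 179°
rotate_crank_by(+88°): θ ← 179° +88° = 267°
crank pin P = (r cos θ, r sin θ) = (-2.250446, -42.941070)
h = r sin θ − e = -42.941070 − 15 = -57.941070
x = r cos θ + √(L² − h²) = -2.250446 + √(20164.0 − 3357.1676) = -2.250446 + 129.641168 = 127.390722

127.3907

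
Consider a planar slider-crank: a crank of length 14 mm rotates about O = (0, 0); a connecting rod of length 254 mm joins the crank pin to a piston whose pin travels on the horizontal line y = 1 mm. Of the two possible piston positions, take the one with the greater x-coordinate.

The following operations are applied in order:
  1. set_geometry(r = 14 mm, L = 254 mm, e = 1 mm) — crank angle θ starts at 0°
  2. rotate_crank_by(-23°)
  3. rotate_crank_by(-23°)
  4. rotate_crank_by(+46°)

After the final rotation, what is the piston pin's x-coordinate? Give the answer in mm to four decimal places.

set_geometry: r = 14 mm, L = 254 mm, e = 1 mm; θ ← 0°
rotate_crank_by(-23°): θ ← 0° -23° = -23°
rotate_crank_by(-23°): θ ← -23° -23° = -46°
rotate_crank_by(+46°): θ ← -46° +46° = 0°
crank pin P = (r cos θ, r sin θ) = (14.000000, 0.000000)
h = r sin θ − e = 0.000000 − 1 = -1.000000
x = r cos θ + √(L² − h²) = 14.000000 + √(64516.0 − 1.0000) = 14.000000 + 253.998031 = 267.998031

267.9980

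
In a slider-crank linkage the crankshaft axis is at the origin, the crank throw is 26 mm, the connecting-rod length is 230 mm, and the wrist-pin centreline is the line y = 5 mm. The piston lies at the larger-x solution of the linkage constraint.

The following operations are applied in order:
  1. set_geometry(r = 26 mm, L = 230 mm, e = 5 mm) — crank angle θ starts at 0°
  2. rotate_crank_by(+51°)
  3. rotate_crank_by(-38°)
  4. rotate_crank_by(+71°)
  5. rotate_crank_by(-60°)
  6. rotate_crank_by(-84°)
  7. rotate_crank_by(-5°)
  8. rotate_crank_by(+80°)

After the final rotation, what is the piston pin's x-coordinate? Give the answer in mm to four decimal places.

set_geometry: r = 26 mm, L = 230 mm, e = 5 mm; θ ← 0°
rotate_crank_by(+51°): θ ← 0° +51° = 51°
rotate_crank_by(-38°): θ ← 51° -38° = 13°
rotate_crank_by(+71°): θ ← 13° +71° = 84°
rotate_crank_by(-60°): θ ← 84° -60° = 24°
rotate_crank_by(-84°): θ ← 24° -84° = -60°
rotate_crank_by(-5°): θ ← -60° -5° = -65°
rotate_crank_by(+80°): θ ← -65° +80° = 15°
crank pin P = (r cos θ, r sin θ) = (25.114071, 6.729295)
h = r sin θ − e = 6.729295 − 5 = 1.729295
x = r cos θ + √(L² − h²) = 25.114071 + √(52900.0 − 2.9905) = 25.114071 + 229.993499 = 255.107570

255.1076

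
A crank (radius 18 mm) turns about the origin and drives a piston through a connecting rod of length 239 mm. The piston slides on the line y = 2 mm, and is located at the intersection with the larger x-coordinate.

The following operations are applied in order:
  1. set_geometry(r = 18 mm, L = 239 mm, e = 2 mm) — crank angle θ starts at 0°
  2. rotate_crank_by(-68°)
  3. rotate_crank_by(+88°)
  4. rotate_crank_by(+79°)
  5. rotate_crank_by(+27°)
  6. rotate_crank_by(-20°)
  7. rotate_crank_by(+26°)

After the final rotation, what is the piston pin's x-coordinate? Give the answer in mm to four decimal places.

set_geometry: r = 18 mm, L = 239 mm, e = 2 mm; θ ← 0°
rotate_crank_by(-68°): θ ← 0° -68° = -68°
rotate_crank_by(+88°): θ ← -68° +88° = 20°
rotate_crank_by(+79°): θ ← 20° +79° = 99°
rotate_crank_by(+27°): θ ← 99° +27° = 126°
rotate_crank_by(-20°): θ ← 126° -20° = 106°
rotate_crank_by(+26°): θ ← 106° +26° = 132°
crank pin P = (r cos θ, r sin θ) = (-12.044351, 13.376607)
h = r sin θ − e = 13.376607 − 2 = 11.376607
x = r cos θ + √(L² − h²) = -12.044351 + √(57121.0 − 129.4272) = -12.044351 + 238.729078 = 226.684727

226.6847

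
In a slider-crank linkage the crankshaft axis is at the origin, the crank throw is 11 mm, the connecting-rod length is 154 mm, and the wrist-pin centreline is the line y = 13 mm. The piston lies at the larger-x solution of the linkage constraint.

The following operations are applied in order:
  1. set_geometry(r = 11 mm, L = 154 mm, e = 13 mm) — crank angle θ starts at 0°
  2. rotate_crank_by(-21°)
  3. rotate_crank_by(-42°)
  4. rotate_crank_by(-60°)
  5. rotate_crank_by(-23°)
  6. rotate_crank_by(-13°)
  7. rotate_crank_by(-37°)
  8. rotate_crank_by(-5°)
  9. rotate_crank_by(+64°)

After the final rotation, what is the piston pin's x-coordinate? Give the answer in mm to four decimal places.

set_geometry: r = 11 mm, L = 154 mm, e = 13 mm; θ ← 0°
rotate_crank_by(-21°): θ ← 0° -21° = -21°
rotate_crank_by(-42°): θ ← -21° -42° = -63°
rotate_crank_by(-60°): θ ← -63° -60° = -123°
rotate_crank_by(-23°): θ ← -123° -23° = -146°
rotate_crank_by(-13°): θ ← -146° -13° = -159°
rotate_crank_by(-37°): θ ← -159° -37° = -196°
rotate_crank_by(-5°): θ ← -196° -5° = -201°
rotate_crank_by(+64°): θ ← -201° +64° = -137°
crank pin P = (r cos θ, r sin θ) = (-8.044891, -7.501982)
h = r sin θ − e = -7.501982 − 13 = -20.501982
x = r cos θ + √(L² − h²) = -8.044891 + √(23716.0 − 420.3313) = -8.044891 + 152.629187 = 144.584296

144.5843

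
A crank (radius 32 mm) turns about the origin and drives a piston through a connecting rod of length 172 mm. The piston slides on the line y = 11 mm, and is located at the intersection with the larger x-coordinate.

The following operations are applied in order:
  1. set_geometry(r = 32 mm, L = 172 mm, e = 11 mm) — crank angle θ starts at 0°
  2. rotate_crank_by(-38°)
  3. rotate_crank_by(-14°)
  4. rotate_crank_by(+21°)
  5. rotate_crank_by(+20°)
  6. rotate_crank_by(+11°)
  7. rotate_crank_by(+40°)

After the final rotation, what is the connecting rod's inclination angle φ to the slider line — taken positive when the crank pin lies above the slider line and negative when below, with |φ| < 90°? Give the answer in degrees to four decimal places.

3.1893

set_geometry: r = 32 mm, L = 172 mm, e = 11 mm; θ ← 0°
rotate_crank_by(-38°): θ ← 0° -38° = -38°
rotate_crank_by(-14°): θ ← -38° -14° = -52°
rotate_crank_by(+21°): θ ← -52° +21° = -31°
rotate_crank_by(+20°): θ ← -31° +20° = -11°
rotate_crank_by(+11°): θ ← -11° +11° = 0°
rotate_crank_by(+40°): θ ← 0° +40° = 40°
crank pin P = (r cos θ, r sin θ) = (24.513422, 20.569204)
h = r sin θ − e = 20.569204 − 11 = 9.569204
sin φ = h / L = 9.569204 / 172 = 0.05563490
φ = arcsin(0.05563490) = 3.189292°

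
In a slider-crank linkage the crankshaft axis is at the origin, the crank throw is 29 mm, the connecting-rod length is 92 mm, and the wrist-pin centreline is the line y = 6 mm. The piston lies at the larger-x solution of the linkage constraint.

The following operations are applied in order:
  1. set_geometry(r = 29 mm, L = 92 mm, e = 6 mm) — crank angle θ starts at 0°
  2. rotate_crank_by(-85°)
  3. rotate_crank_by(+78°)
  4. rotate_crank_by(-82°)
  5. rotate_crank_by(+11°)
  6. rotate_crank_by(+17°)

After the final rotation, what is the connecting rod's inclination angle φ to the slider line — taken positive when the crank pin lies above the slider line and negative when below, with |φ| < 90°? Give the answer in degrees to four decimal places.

set_geometry: r = 29 mm, L = 92 mm, e = 6 mm; θ ← 0°
rotate_crank_by(-85°): θ ← 0° -85° = -85°
rotate_crank_by(+78°): θ ← -85° +78° = -7°
rotate_crank_by(-82°): θ ← -7° -82° = -89°
rotate_crank_by(+11°): θ ← -89° +11° = -78°
rotate_crank_by(+17°): θ ← -78° +17° = -61°
crank pin P = (r cos θ, r sin θ) = (14.059479, -25.363972)
h = r sin θ − e = -25.363972 − 6 = -31.363972
sin φ = h / L = -31.363972 / 92 = -0.34091273
φ = arcsin(-0.34091273) = -19.932492°

-19.9325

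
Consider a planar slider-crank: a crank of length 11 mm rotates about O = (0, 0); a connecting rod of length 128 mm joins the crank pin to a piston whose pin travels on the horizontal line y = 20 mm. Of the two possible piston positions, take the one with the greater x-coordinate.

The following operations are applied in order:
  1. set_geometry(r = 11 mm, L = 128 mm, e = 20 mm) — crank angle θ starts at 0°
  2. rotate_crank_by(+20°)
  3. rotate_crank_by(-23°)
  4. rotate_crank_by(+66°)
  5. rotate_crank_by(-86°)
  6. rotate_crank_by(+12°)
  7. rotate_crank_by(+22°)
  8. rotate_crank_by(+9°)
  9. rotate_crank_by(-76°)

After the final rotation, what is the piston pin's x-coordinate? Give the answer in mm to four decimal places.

set_geometry: r = 11 mm, L = 128 mm, e = 20 mm; θ ← 0°
rotate_crank_by(+20°): θ ← 0° +20° = 20°
rotate_crank_by(-23°): θ ← 20° -23° = -3°
rotate_crank_by(+66°): θ ← -3° +66° = 63°
rotate_crank_by(-86°): θ ← 63° -86° = -23°
rotate_crank_by(+12°): θ ← -23° +12° = -11°
rotate_crank_by(+22°): θ ← -11° +22° = 11°
rotate_crank_by(+9°): θ ← 11° +9° = 20°
rotate_crank_by(-76°): θ ← 20° -76° = -56°
crank pin P = (r cos θ, r sin θ) = (6.151122, -9.119413)
h = r sin θ − e = -9.119413 − 20 = -29.119413
x = r cos θ + √(L² − h²) = 6.151122 + √(16384.0 − 847.9402) = 6.151122 + 124.643731 = 130.794853

130.7949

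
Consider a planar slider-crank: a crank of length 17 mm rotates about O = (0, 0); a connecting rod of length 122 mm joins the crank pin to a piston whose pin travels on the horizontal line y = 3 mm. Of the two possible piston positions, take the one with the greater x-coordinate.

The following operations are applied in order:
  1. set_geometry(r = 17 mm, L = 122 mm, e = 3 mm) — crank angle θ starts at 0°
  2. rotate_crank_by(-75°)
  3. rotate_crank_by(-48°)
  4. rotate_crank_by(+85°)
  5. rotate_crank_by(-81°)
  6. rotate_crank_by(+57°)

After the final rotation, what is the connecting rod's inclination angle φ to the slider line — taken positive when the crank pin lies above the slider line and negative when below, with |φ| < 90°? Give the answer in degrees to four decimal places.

set_geometry: r = 17 mm, L = 122 mm, e = 3 mm; θ ← 0°
rotate_crank_by(-75°): θ ← 0° -75° = -75°
rotate_crank_by(-48°): θ ← -75° -48° = -123°
rotate_crank_by(+85°): θ ← -123° +85° = -38°
rotate_crank_by(-81°): θ ← -38° -81° = -119°
rotate_crank_by(+57°): θ ← -119° +57° = -62°
crank pin P = (r cos θ, r sin θ) = (7.981017, -15.010109)
h = r sin θ − e = -15.010109 − 3 = -18.010109
sin φ = h / L = -18.010109 / 122 = -0.14762384
φ = arcsin(-0.14762384) = -8.489250°

-8.4892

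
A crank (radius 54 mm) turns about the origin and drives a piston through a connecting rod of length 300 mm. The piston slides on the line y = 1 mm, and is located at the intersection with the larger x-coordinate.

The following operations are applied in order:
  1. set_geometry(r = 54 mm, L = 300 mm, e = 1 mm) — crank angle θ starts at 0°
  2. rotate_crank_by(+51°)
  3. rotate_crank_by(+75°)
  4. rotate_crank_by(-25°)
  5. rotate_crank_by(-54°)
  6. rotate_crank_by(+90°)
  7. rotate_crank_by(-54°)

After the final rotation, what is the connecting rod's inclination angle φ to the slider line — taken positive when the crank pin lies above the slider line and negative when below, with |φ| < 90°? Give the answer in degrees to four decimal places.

10.0976

set_geometry: r = 54 mm, L = 300 mm, e = 1 mm; θ ← 0°
rotate_crank_by(+51°): θ ← 0° +51° = 51°
rotate_crank_by(+75°): θ ← 51° +75° = 126°
rotate_crank_by(-25°): θ ← 126° -25° = 101°
rotate_crank_by(-54°): θ ← 101° -54° = 47°
rotate_crank_by(+90°): θ ← 47° +90° = 137°
rotate_crank_by(-54°): θ ← 137° -54° = 83°
crank pin P = (r cos θ, r sin θ) = (6.580945, 53.597492)
h = r sin θ − e = 53.597492 − 1 = 52.597492
sin φ = h / L = 52.597492 / 300 = 0.17532497
φ = arcsin(0.17532497) = 10.097570°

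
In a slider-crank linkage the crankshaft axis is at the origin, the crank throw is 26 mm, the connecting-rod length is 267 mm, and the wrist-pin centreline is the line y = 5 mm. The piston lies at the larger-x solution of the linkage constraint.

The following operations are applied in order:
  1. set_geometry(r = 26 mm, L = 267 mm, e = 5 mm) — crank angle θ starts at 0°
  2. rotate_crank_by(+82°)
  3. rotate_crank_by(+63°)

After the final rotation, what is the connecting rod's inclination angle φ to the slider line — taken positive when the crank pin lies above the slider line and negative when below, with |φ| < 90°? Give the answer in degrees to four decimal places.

2.1277

set_geometry: r = 26 mm, L = 267 mm, e = 5 mm; θ ← 0°
rotate_crank_by(+82°): θ ← 0° +82° = 82°
rotate_crank_by(+63°): θ ← 82° +63° = 145°
crank pin P = (r cos θ, r sin θ) = (-21.297953, 14.912987)
h = r sin θ − e = 14.912987 − 5 = 9.912987
sin φ = h / L = 9.912987 / 267 = 0.03712729
φ = arcsin(0.03712729) = 2.127726°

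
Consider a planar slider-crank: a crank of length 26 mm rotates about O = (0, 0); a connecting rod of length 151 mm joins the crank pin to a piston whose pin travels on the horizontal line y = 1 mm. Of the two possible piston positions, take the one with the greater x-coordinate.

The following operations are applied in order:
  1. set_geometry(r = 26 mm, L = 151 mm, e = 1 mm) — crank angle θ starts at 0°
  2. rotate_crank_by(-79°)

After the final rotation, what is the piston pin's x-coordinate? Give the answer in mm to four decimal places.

set_geometry: r = 26 mm, L = 151 mm, e = 1 mm; θ ← 0°
rotate_crank_by(-79°): θ ← 0° -79° = -79°
crank pin P = (r cos θ, r sin θ) = (4.961034, -25.522307)
h = r sin θ − e = -25.522307 − 1 = -26.522307
x = r cos θ + √(L² − h²) = 4.961034 + √(22801.0 − 703.4328) = 4.961034 + 148.652505 = 153.613539

153.6135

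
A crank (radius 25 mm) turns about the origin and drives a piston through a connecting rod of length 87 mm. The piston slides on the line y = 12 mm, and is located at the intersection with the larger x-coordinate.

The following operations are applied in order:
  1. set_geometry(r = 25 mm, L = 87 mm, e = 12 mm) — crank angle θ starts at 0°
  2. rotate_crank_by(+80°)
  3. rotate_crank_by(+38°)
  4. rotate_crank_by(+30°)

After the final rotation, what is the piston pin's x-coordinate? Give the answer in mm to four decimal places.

set_geometry: r = 25 mm, L = 87 mm, e = 12 mm; θ ← 0°
rotate_crank_by(+80°): θ ← 0° +80° = 80°
rotate_crank_by(+38°): θ ← 80° +38° = 118°
rotate_crank_by(+30°): θ ← 118° +30° = 148°
crank pin P = (r cos θ, r sin θ) = (-21.201202, 13.247982)
h = r sin θ − e = 13.247982 − 12 = 1.247982
x = r cos θ + √(L² − h²) = -21.201202 + √(7569.0 − 1.5575) = -21.201202 + 86.991049 = 65.789846

65.7898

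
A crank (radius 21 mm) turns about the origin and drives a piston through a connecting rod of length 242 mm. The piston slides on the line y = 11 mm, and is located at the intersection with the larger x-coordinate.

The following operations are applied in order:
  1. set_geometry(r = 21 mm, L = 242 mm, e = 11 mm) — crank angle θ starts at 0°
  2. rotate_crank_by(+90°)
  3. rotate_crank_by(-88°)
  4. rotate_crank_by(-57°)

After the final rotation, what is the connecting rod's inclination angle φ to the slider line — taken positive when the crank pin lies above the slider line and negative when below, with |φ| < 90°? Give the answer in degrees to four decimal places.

-6.6923

set_geometry: r = 21 mm, L = 242 mm, e = 11 mm; θ ← 0°
rotate_crank_by(+90°): θ ← 0° +90° = 90°
rotate_crank_by(-88°): θ ← 90° -88° = 2°
rotate_crank_by(-57°): θ ← 2° -57° = -55°
crank pin P = (r cos θ, r sin θ) = (12.045105, -17.202193)
h = r sin θ − e = -17.202193 − 11 = -28.202193
sin φ = h / L = -28.202193 / 242 = -0.11653799
φ = arcsin(-0.11653799) = -6.692342°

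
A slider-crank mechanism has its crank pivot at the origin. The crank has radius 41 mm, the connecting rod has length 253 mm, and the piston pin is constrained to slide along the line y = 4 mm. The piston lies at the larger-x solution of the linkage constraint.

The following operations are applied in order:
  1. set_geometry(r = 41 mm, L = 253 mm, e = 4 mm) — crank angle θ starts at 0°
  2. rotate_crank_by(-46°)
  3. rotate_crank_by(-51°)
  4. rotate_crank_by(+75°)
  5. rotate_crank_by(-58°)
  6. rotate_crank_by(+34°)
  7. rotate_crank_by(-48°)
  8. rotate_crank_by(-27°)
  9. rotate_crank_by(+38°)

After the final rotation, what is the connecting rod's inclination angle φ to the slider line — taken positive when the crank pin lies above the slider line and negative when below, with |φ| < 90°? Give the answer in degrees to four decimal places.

set_geometry: r = 41 mm, L = 253 mm, e = 4 mm; θ ← 0°
rotate_crank_by(-46°): θ ← 0° -46° = -46°
rotate_crank_by(-51°): θ ← -46° -51° = -97°
rotate_crank_by(+75°): θ ← -97° +75° = -22°
rotate_crank_by(-58°): θ ← -22° -58° = -80°
rotate_crank_by(+34°): θ ← -80° +34° = -46°
rotate_crank_by(-48°): θ ← -46° -48° = -94°
rotate_crank_by(-27°): θ ← -94° -27° = -121°
rotate_crank_by(+38°): θ ← -121° +38° = -83°
crank pin P = (r cos θ, r sin θ) = (4.996643, -40.694392)
h = r sin θ − e = -40.694392 − 4 = -44.694392
sin φ = h / L = -44.694392 / 253 = -0.17665768
φ = arcsin(-0.17665768) = -10.175139°

-10.1751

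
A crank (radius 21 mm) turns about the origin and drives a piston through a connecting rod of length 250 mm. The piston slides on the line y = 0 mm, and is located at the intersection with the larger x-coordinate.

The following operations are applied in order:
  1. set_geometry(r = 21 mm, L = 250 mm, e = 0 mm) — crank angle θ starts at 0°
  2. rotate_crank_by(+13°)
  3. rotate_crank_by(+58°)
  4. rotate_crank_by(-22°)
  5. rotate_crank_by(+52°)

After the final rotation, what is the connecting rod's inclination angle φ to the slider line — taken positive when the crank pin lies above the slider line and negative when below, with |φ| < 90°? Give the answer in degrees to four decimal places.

4.7298

set_geometry: r = 21 mm, L = 250 mm, e = 0 mm; θ ← 0°
rotate_crank_by(+13°): θ ← 0° +13° = 13°
rotate_crank_by(+58°): θ ← 13° +58° = 71°
rotate_crank_by(-22°): θ ← 71° -22° = 49°
rotate_crank_by(+52°): θ ← 49° +52° = 101°
crank pin P = (r cos θ, r sin θ) = (-4.006989, 20.614171)
h = r sin θ − e = 20.614171 − 0 = 20.614171
sin φ = h / L = 20.614171 / 250 = 0.08245668
φ = arcsin(0.08245668) = 4.729790°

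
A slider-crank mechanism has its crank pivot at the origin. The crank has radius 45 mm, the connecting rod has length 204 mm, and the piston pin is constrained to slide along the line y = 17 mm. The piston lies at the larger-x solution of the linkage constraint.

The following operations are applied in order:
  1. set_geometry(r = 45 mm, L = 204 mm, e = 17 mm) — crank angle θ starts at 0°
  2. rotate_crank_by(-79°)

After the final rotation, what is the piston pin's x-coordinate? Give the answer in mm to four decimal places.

203.1984

set_geometry: r = 45 mm, L = 204 mm, e = 17 mm; θ ← 0°
rotate_crank_by(-79°): θ ← 0° -79° = -79°
crank pin P = (r cos θ, r sin θ) = (8.586405, -44.173223)
h = r sin θ − e = -44.173223 − 17 = -61.173223
x = r cos θ + √(L² − h²) = 8.586405 + √(41616.0 − 3742.1632) = 8.586405 + 194.612016 = 203.198421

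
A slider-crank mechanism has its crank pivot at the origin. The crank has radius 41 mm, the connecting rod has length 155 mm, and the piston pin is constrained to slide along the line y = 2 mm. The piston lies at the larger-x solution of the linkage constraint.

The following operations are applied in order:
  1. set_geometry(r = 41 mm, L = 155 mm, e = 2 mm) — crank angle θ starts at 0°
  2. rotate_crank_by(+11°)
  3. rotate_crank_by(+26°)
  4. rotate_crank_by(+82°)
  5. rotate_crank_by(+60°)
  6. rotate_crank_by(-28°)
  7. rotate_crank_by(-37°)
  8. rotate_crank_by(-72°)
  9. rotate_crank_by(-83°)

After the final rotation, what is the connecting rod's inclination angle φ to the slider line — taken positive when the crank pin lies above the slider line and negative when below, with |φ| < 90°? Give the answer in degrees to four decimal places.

-10.7452

set_geometry: r = 41 mm, L = 155 mm, e = 2 mm; θ ← 0°
rotate_crank_by(+11°): θ ← 0° +11° = 11°
rotate_crank_by(+26°): θ ← 11° +26° = 37°
rotate_crank_by(+82°): θ ← 37° +82° = 119°
rotate_crank_by(+60°): θ ← 119° +60° = 179°
rotate_crank_by(-28°): θ ← 179° -28° = 151°
rotate_crank_by(-37°): θ ← 151° -37° = 114°
rotate_crank_by(-72°): θ ← 114° -72° = 42°
rotate_crank_by(-83°): θ ← 42° -83° = -41°
crank pin P = (r cos θ, r sin θ) = (30.943093, -26.898420)
h = r sin θ − e = -26.898420 − 2 = -28.898420
sin φ = h / L = -28.898420 / 155 = -0.18644142
φ = arcsin(-0.18644142) = -10.745182°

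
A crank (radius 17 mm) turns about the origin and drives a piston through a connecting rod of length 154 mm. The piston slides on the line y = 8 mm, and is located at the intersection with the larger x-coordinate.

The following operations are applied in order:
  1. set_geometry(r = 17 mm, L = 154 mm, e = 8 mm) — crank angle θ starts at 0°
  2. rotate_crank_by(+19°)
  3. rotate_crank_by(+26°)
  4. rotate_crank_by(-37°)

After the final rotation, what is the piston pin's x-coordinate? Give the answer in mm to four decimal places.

170.7315

set_geometry: r = 17 mm, L = 154 mm, e = 8 mm; θ ← 0°
rotate_crank_by(+19°): θ ← 0° +19° = 19°
rotate_crank_by(+26°): θ ← 19° +26° = 45°
rotate_crank_by(-37°): θ ← 45° -37° = 8°
crank pin P = (r cos θ, r sin θ) = (16.834557, 2.365943)
h = r sin θ − e = 2.365943 − 8 = -5.634057
x = r cos θ + √(L² − h²) = 16.834557 + √(23716.0 − 31.7426) = 16.834557 + 153.896905 = 170.731462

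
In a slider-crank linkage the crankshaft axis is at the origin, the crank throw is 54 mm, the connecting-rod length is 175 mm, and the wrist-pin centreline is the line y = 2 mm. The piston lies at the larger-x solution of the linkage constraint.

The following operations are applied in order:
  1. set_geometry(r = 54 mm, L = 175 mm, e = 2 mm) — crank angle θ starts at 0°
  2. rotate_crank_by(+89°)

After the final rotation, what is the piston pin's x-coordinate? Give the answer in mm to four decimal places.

set_geometry: r = 54 mm, L = 175 mm, e = 2 mm; θ ← 0°
rotate_crank_by(+89°): θ ← 0° +89° = 89°
crank pin P = (r cos θ, r sin θ) = (0.942430, 53.991776)
h = r sin θ − e = 53.991776 − 2 = 51.991776
x = r cos θ + √(L² − h²) = 0.942430 + √(30625.0 − 2703.1447) = 0.942430 + 167.098340 = 168.040770

168.0408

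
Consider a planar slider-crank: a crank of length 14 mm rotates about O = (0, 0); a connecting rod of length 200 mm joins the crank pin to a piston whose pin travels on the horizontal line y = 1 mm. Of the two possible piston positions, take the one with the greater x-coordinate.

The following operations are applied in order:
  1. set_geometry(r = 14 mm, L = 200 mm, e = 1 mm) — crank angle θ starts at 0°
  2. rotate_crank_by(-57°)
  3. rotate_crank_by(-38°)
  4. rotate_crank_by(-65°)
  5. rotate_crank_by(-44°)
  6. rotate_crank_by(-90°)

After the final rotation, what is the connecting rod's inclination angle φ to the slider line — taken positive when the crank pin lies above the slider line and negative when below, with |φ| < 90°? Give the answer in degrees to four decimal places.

set_geometry: r = 14 mm, L = 200 mm, e = 1 mm; θ ← 0°
rotate_crank_by(-57°): θ ← 0° -57° = -57°
rotate_crank_by(-38°): θ ← -57° -38° = -95°
rotate_crank_by(-65°): θ ← -95° -65° = -160°
rotate_crank_by(-44°): θ ← -160° -44° = -204°
rotate_crank_by(-90°): θ ← -204° -90° = -294°
crank pin P = (r cos θ, r sin θ) = (5.694313, 12.789636)
h = r sin θ − e = 12.789636 − 1 = 11.789636
sin φ = h / L = 11.789636 / 200 = 0.05894818
φ = arcsin(0.05894818) = 3.379441°

3.3794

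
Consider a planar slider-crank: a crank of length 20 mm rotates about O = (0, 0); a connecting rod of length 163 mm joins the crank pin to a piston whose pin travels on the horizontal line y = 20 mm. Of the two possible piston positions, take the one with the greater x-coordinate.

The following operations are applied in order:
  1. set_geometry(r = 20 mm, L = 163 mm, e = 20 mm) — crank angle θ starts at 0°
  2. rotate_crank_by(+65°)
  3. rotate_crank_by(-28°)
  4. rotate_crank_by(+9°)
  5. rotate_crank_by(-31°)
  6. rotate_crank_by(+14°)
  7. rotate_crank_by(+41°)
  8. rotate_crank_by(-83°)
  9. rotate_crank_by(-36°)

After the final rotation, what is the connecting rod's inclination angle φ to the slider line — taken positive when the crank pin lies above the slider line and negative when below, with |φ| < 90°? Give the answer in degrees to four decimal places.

set_geometry: r = 20 mm, L = 163 mm, e = 20 mm; θ ← 0°
rotate_crank_by(+65°): θ ← 0° +65° = 65°
rotate_crank_by(-28°): θ ← 65° -28° = 37°
rotate_crank_by(+9°): θ ← 37° +9° = 46°
rotate_crank_by(-31°): θ ← 46° -31° = 15°
rotate_crank_by(+14°): θ ← 15° +14° = 29°
rotate_crank_by(+41°): θ ← 29° +41° = 70°
rotate_crank_by(-83°): θ ← 70° -83° = -13°
rotate_crank_by(-36°): θ ← -13° -36° = -49°
crank pin P = (r cos θ, r sin θ) = (13.121181, -15.094192)
h = r sin θ − e = -15.094192 − 20 = -35.094192
sin φ = h / L = -35.094192 / 163 = -0.21530179
φ = arcsin(-0.21530179) = -12.433233°

-12.4332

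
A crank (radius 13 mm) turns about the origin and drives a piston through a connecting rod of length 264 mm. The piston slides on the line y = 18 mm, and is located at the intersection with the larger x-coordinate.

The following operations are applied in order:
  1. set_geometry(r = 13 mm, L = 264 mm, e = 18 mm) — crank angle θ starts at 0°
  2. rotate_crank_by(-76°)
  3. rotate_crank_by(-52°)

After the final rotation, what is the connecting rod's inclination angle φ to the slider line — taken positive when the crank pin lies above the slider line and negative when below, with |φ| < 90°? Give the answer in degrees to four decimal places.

-6.1416

set_geometry: r = 13 mm, L = 264 mm, e = 18 mm; θ ← 0°
rotate_crank_by(-76°): θ ← 0° -76° = -76°
rotate_crank_by(-52°): θ ← -76° -52° = -128°
crank pin P = (r cos θ, r sin θ) = (-8.003599, -10.244140)
h = r sin θ − e = -10.244140 − 18 = -28.244140
sin φ = h / L = -28.244140 / 264 = -0.10698538
φ = arcsin(-0.10698538) = -6.141565°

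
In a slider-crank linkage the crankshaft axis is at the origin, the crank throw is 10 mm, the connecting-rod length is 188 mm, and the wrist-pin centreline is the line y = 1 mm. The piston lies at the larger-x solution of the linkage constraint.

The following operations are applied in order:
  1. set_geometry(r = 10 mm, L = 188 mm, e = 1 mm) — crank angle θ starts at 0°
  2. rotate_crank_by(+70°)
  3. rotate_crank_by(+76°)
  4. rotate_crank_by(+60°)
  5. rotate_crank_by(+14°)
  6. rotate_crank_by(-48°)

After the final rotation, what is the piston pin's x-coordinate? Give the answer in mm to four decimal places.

178.0969

set_geometry: r = 10 mm, L = 188 mm, e = 1 mm; θ ← 0°
rotate_crank_by(+70°): θ ← 0° +70° = 70°
rotate_crank_by(+76°): θ ← 70° +76° = 146°
rotate_crank_by(+60°): θ ← 146° +60° = 206°
rotate_crank_by(+14°): θ ← 206° +14° = 220°
rotate_crank_by(-48°): θ ← 220° -48° = 172°
crank pin P = (r cos θ, r sin θ) = (-9.902681, 1.391731)
h = r sin θ − e = 1.391731 − 1 = 0.391731
x = r cos θ + √(L² − h²) = -9.902681 + √(35344.0 − 0.1535) = -9.902681 + 187.999592 = 178.096911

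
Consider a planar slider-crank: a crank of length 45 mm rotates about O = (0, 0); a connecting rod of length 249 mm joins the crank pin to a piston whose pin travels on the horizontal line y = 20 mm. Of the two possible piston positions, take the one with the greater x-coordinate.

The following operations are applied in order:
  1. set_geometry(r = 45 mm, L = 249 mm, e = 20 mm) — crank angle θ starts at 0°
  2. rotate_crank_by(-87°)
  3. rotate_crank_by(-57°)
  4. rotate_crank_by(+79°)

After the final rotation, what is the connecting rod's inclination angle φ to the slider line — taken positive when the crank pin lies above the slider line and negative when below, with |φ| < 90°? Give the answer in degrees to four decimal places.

set_geometry: r = 45 mm, L = 249 mm, e = 20 mm; θ ← 0°
rotate_crank_by(-87°): θ ← 0° -87° = -87°
rotate_crank_by(-57°): θ ← -87° -57° = -144°
rotate_crank_by(+79°): θ ← -144° +79° = -65°
crank pin P = (r cos θ, r sin θ) = (19.017822, -40.783850)
h = r sin θ − e = -40.783850 − 20 = -60.783850
sin φ = h / L = -60.783850 / 249 = -0.24411185
φ = arcsin(-0.24411185) = -14.129353°

-14.1294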